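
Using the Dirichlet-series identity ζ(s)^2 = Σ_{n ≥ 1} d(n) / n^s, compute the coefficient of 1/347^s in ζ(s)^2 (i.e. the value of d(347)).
d(347) = 2

ζ(s)^2 = (Σ 1/m^s)(Σ 1/k^s). The coefficient of 1/n^s in the product is the number of ordered pairs (m, k) with mk = n, which equals d(n). For n = 347, divisors are [1, 347], so d(347) = 2.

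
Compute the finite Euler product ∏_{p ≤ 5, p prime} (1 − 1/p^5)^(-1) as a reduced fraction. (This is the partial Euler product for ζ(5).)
∏ = 3037500/2929531

The primes p ≤ 5 are [2, 3, 5]. For each prime, (1 − 1/p^5)^(-1) = p^5 / (p^5 − 1). The product is (1 − 1/2^5)^(-1), (1 − 1/3^5)^(-1), (1 − 1/5^5)^(-1) = ∏ p^5 / (p^5 − 1) = 3037500/2929531.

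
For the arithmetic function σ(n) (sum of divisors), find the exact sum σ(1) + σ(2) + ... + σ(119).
Σ_{n ≤ 119} σ(n) = 11613

Compute σ(n) for each 1 ≤ n ≤ 119: σ(1) = 1, σ(2) = 3, σ(3) = 4, σ(4) = 7, σ(5) = 6, σ(6) = 12, σ(7) = 8, σ(8) = 15, σ(9) = 13, σ(10) = 18, σ(11) = 12, σ(12) = 28, σ(13) = 14, σ(14) = 24, σ(15) = 24, σ(16) = 31, σ(17) = 18, σ(18) = 39, σ(19) = 20, σ(20) = 42, σ(21) = 32, σ(22) = 36, σ(23) = 24, σ(24) = 60, σ(25) = 31, σ(26) = 42, σ(27) = 40, σ(28) = 56, σ(29) = 30, σ(30) = 72, σ(31) = 32, σ(32) = 63, σ(33) = 48, σ(34) = 54, σ(35) = 48, σ(36) = 91, σ(37) = 38, σ(38) = 60, σ(39) = 56, σ(40) = 90, σ(41) = 42, σ(42) = 96, σ(43) = 44, σ(44) = 84, σ(45) = 78, σ(46) = 72, σ(47) = 48, σ(48) = 124, σ(49) = 57, σ(50) = 93, σ(51) = 72, σ(52) = 98, σ(53) = 54, σ(54) = 120, σ(55) = 72, σ(56) = 120, σ(57) = 80, σ(58) = 90, σ(59) = 60, σ(60) = 168, σ(61) = 62, σ(62) = 96, σ(63) = 104, σ(64) = 127, σ(65) = 84, σ(66) = 144, σ(67) = 68, σ(68) = 126, σ(69) = 96, σ(70) = 144, σ(71) = 72, σ(72) = 195, σ(73) = 74, σ(74) = 114, σ(75) = 124, σ(76) = 140, σ(77) = 96, σ(78) = 168, σ(79) = 80, σ(80) = 186, σ(81) = 121, σ(82) = 126, σ(83) = 84, σ(84) = 224, σ(85) = 108, σ(86) = 132, σ(87) = 120, σ(88) = 180, σ(89) = 90, σ(90) = 234, σ(91) = 112, σ(92) = 168, σ(93) = 128, σ(94) = 144, σ(95) = 120, σ(96) = 252, σ(97) = 98, σ(98) = 171, σ(99) = 156, σ(100) = 217, σ(101) = 102, σ(102) = 216, σ(103) = 104, σ(104) = 210, σ(105) = 192, σ(106) = 162, σ(107) = 108, σ(108) = 280, σ(109) = 110, σ(110) = 216, σ(111) = 152, σ(112) = 248, σ(113) = 114, σ(114) = 240, σ(115) = 144, σ(116) = 210, σ(117) = 182, σ(118) = 180, σ(119) = 144. Summing all 119 values: 11613. (Average order: Σ_{n ≤ x} σ(n) ~ (π²/12) x². For x = 119, (π²/12)·119² ≈ 11646.96.)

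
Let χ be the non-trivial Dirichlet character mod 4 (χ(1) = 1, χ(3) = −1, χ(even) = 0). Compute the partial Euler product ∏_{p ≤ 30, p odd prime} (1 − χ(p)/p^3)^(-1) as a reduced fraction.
∏ = 332738560088645051275/343395528292159193088

The odd primes p ≤ 30 are [3, 5, 7, 11, 13, 17, 19, 23, 29]. For each, χ(p) = 1 if p ≡ 1 mod 4, χ(p) = −1 if p ≡ 3 mod 4. Taking (1 − χ(p)/p^3)^(-1) = p^3/(p^3 − χ(p)): (1 − (-1)/3^3)^(-1) · (1 − (1)/5^3)^(-1) · (1 − (-1)/7^3)^(-1) · (1 − (-1)/11^3)^(-1) · (1 − (1)/13^3)^(-1) · (1 − (1)/17^3)^(-1) · (1 − (-1)/19^3)^(-1) · (1 − (-1)/23^3)^(-1) · (1 − (1)/29^3)^(-1) = 332738560088645051275/343395528292159193088.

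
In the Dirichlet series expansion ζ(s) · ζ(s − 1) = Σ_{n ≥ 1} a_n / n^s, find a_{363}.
σ(363) = 532

In the product (Σ m^0/m^s)(Σ k / k^s) = Σ (Σ_{d | n} d) / n^s, the coefficient of 1/n^s is σ(n) = Σ_{d | n} d. For n = 363, divisors are [1, 3, 11, 33, 121, 363]; summing: σ(363) = 532.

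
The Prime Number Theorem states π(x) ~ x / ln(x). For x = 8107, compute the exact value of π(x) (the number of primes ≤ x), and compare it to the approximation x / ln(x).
π(8107) = 1019;  x/ln(x) ≈ 900.73;  relative error ≈ 11.61%.

Directly count primes up to 8107: π(8107) = 1019. The PNT approximation gives 8107/ln(8107) ≈ 8107/9.00048 ≈ 900.73. Relative error (π(x) − x/ln(x)) / π(x) ≈ 11.61%; the approximation is known to undercount slightly (Li(x) is a better estimate).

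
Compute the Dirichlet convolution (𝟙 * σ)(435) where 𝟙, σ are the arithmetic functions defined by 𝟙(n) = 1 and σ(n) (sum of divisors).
(𝟙 * σ)(435) = 1085

Divisors of 435: [1, 3, 5, 15, 29, 87, 145, 435]. For each d | 435:
  d = 1: 𝟙(1) · σ(435/1) = 1 · 720 = 720
  d = 3: 𝟙(3) · σ(435/3) = 1 · 180 = 180
  d = 5: 𝟙(5) · σ(435/5) = 1 · 120 = 120
  d = 15: 𝟙(15) · σ(435/15) = 1 · 30 = 30
  d = 29: 𝟙(29) · σ(435/29) = 1 · 24 = 24
  d = 87: 𝟙(87) · σ(435/87) = 1 · 6 = 6
  d = 145: 𝟙(145) · σ(435/145) = 1 · 4 = 4
  d = 435: 𝟙(435) · σ(435/435) = 1 · 1 = 1
Summing: (𝟙 * σ)(435) = 720 + 180 + 120 + 30 + 24 + 6 + 4 + 1 = 1085.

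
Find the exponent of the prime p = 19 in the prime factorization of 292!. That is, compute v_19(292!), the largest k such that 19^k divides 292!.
v_19(292!) = 15

Legendre's formula: v_p(n!) = Σ_{k ≥ 1} ⌊n / p^k⌋. For p = 19, n = 292, the terms are:
  ⌊292/19^1⌋ = ⌊292/19⌋ = 15
(the next term ⌊292/19^2⌋ = 0, terminating the sum). Summing: v_19(292!) = 15 = 15.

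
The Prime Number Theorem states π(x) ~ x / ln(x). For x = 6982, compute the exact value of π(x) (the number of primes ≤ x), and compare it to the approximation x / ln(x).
π(6982) = 897;  x/ln(x) ≈ 788.83;  relative error ≈ 12.06%.

Directly count primes up to 6982: π(6982) = 897. The PNT approximation gives 6982/ln(6982) ≈ 6982/8.85109 ≈ 788.83. Relative error (π(x) − x/ln(x)) / π(x) ≈ 12.06%; the approximation is known to undercount slightly (Li(x) is a better estimate).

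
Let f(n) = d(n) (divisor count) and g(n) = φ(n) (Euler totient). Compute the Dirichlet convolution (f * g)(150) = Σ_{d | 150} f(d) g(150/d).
(d * φ)(150) = 372

Divisors of 150: [1, 2, 3, 5, 6, 10, 15, 25, 30, 50, 75, 150]. For each d | 150:
  d = 1: d(1) · φ(150/1) = 1 · 40 = 40
  d = 2: d(2) · φ(150/2) = 2 · 40 = 80
  d = 3: d(3) · φ(150/3) = 2 · 20 = 40
  d = 5: d(5) · φ(150/5) = 2 · 8 = 16
  d = 6: d(6) · φ(150/6) = 4 · 20 = 80
  d = 10: d(10) · φ(150/10) = 4 · 8 = 32
  d = 15: d(15) · φ(150/15) = 4 · 4 = 16
  d = 25: d(25) · φ(150/25) = 3 · 2 = 6
  d = 30: d(30) · φ(150/30) = 8 · 4 = 32
  d = 50: d(50) · φ(150/50) = 6 · 2 = 12
  d = 75: d(75) · φ(150/75) = 6 · 1 = 6
  d = 150: d(150) · φ(150/150) = 12 · 1 = 12
Summing: (d * φ)(150) = 40 + 80 + 40 + 16 + 80 + 32 + 16 + 6 + 32 + 12 + 6 + 12 = 372.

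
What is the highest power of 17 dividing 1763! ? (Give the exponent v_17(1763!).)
v_17(1763!) = 109

Legendre's formula: v_p(n!) = Σ_{k ≥ 1} ⌊n / p^k⌋. For p = 17, n = 1763, the terms are:
  ⌊1763/17^1⌋ = ⌊1763/17⌋ = 103
  ⌊1763/17^2⌋ = ⌊1763/289⌋ = 6
(the next term ⌊1763/17^3⌋ = 0, terminating the sum). Summing: v_17(1763!) = 103 + 6 = 109.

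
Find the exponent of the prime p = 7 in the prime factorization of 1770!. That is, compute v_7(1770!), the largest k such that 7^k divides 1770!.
v_7(1770!) = 293

Legendre's formula: v_p(n!) = Σ_{k ≥ 1} ⌊n / p^k⌋. For p = 7, n = 1770, the terms are:
  ⌊1770/7^1⌋ = ⌊1770/7⌋ = 252
  ⌊1770/7^2⌋ = ⌊1770/49⌋ = 36
  ⌊1770/7^3⌋ = ⌊1770/343⌋ = 5
(the next term ⌊1770/7^4⌋ = 0, terminating the sum). Summing: v_7(1770!) = 252 + 36 + 5 = 293.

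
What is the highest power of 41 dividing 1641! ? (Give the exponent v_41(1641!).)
v_41(1641!) = 40

Legendre's formula: v_p(n!) = Σ_{k ≥ 1} ⌊n / p^k⌋. For p = 41, n = 1641, the terms are:
  ⌊1641/41^1⌋ = ⌊1641/41⌋ = 40
(the next term ⌊1641/41^2⌋ = 0, terminating the sum). Summing: v_41(1641!) = 40 = 40.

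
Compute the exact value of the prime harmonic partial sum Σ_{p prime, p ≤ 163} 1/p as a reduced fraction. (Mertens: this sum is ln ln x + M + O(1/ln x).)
Σ 1/p = 10988187442690106858194788089546541159451476081371138484805233167/5766152219975951659023630035336134306565384015606066319856068810

π(163) = 38, so the primes ≤ 163 are [2, 3, 5, 7, 11, 13, 17, 19, 23, 29, 31, 37, 41, 43, 47, 53, 59, 61, 67, 71, 73, 79, 83, 89, 97, 101, 103, 107, 109, 113, 127, 131, 137, 139, 149, 151, 157, 163]. Summing 1/p over these primes: 10988187442690106858194788089546541159451476081371138484805233167/5766152219975951659023630035336134306565384015606066319856068810 ≈ 1.9056. Mertens estimate ln ln(163) + 0.2615 ≈ 1.8895.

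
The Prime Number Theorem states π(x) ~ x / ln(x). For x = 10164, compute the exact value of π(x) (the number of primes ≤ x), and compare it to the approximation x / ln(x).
π(10164) = 1248;  x/ln(x) ≈ 1101.60;  relative error ≈ 11.73%.

Directly count primes up to 10164: π(10164) = 1248. The PNT approximation gives 10164/ln(10164) ≈ 10164/9.22661 ≈ 1101.60. Relative error (π(x) − x/ln(x)) / π(x) ≈ 11.73%; the approximation is known to undercount slightly (Li(x) is a better estimate).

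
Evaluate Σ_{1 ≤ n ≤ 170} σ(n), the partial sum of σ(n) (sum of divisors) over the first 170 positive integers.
Σ_{n ≤ 170} σ(n) = 23862

Compute σ(n) for each 1 ≤ n ≤ 170: σ(1) = 1, σ(2) = 3, σ(3) = 4, σ(4) = 7, σ(5) = 6, σ(6) = 12, σ(7) = 8, σ(8) = 15, σ(9) = 13, σ(10) = 18, σ(11) = 12, σ(12) = 28, σ(13) = 14, σ(14) = 24, σ(15) = 24, σ(16) = 31, σ(17) = 18, σ(18) = 39, σ(19) = 20, σ(20) = 42, σ(21) = 32, σ(22) = 36, σ(23) = 24, σ(24) = 60, σ(25) = 31, σ(26) = 42, σ(27) = 40, σ(28) = 56, σ(29) = 30, σ(30) = 72, σ(31) = 32, σ(32) = 63, σ(33) = 48, σ(34) = 54, σ(35) = 48, σ(36) = 91, σ(37) = 38, σ(38) = 60, σ(39) = 56, σ(40) = 90, σ(41) = 42, σ(42) = 96, σ(43) = 44, σ(44) = 84, σ(45) = 78, σ(46) = 72, σ(47) = 48, σ(48) = 124, σ(49) = 57, σ(50) = 93, σ(51) = 72, σ(52) = 98, σ(53) = 54, σ(54) = 120, σ(55) = 72, σ(56) = 120, σ(57) = 80, σ(58) = 90, σ(59) = 60, σ(60) = 168, σ(61) = 62, σ(62) = 96, σ(63) = 104, σ(64) = 127, σ(65) = 84, σ(66) = 144, σ(67) = 68, σ(68) = 126, σ(69) = 96, σ(70) = 144, σ(71) = 72, σ(72) = 195, σ(73) = 74, σ(74) = 114, σ(75) = 124, σ(76) = 140, σ(77) = 96, σ(78) = 168, σ(79) = 80, σ(80) = 186, σ(81) = 121, σ(82) = 126, σ(83) = 84, σ(84) = 224, σ(85) = 108, σ(86) = 132, σ(87) = 120, σ(88) = 180, σ(89) = 90, σ(90) = 234, σ(91) = 112, σ(92) = 168, σ(93) = 128, σ(94) = 144, σ(95) = 120, σ(96) = 252, σ(97) = 98, σ(98) = 171, σ(99) = 156, σ(100) = 217, σ(101) = 102, σ(102) = 216, σ(103) = 104, σ(104) = 210, σ(105) = 192, σ(106) = 162, σ(107) = 108, σ(108) = 280, σ(109) = 110, σ(110) = 216, σ(111) = 152, σ(112) = 248, σ(113) = 114, σ(114) = 240, σ(115) = 144, σ(116) = 210, σ(117) = 182, σ(118) = 180, σ(119) = 144, σ(120) = 360, σ(121) = 133, σ(122) = 186, σ(123) = 168, σ(124) = 224, σ(125) = 156, σ(126) = 312, σ(127) = 128, σ(128) = 255, σ(129) = 176, σ(130) = 252, σ(131) = 132, σ(132) = 336, σ(133) = 160, σ(134) = 204, σ(135) = 240, σ(136) = 270, σ(137) = 138, σ(138) = 288, σ(139) = 140, σ(140) = 336, σ(141) = 192, σ(142) = 216, σ(143) = 168, σ(144) = 403, σ(145) = 180, σ(146) = 222, σ(147) = 228, σ(148) = 266, σ(149) = 150, σ(150) = 372, σ(151) = 152, σ(152) = 300, σ(153) = 234, σ(154) = 288, σ(155) = 192, σ(156) = 392, σ(157) = 158, σ(158) = 240, σ(159) = 216, σ(160) = 378, σ(161) = 192, σ(162) = 363, σ(163) = 164, σ(164) = 294, σ(165) = 288, σ(166) = 252, σ(167) = 168, σ(168) = 480, σ(169) = 183, σ(170) = 324. Summing all 170 values: 23862. (Average order: Σ_{n ≤ x} σ(n) ~ (π²/12) x². For x = 170, (π²/12)·170² ≈ 23769.30.)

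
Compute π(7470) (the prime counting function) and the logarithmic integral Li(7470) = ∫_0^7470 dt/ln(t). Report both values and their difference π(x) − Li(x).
π(7470) = 945;  Li(7470) ≈ 967.22;  π(x) − Li(x) ≈ -22.22.

Direct count of primes ≤ 7470 gives π(7470) = 945. Numerical evaluation of the logarithmic integral gives Li(7470) ≈ 967.22. The difference π(x) − Li(x) ≈ -22.22 is typically negative for small/moderate x (Li(x) overestimates), though Littlewood's theorem shows this sign changes infinitely often.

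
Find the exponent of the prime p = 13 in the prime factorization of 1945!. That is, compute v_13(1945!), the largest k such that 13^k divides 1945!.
v_13(1945!) = 160

Legendre's formula: v_p(n!) = Σ_{k ≥ 1} ⌊n / p^k⌋. For p = 13, n = 1945, the terms are:
  ⌊1945/13^1⌋ = ⌊1945/13⌋ = 149
  ⌊1945/13^2⌋ = ⌊1945/169⌋ = 11
(the next term ⌊1945/13^3⌋ = 0, terminating the sum). Summing: v_13(1945!) = 149 + 11 = 160.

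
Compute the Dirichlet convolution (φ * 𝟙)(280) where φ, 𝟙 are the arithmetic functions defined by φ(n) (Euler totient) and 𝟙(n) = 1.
(φ * 𝟙)(280) = 280

Divisors of 280: [1, 2, 4, 5, 7, 8, 10, 14, 20, 28, 35, 40, 56, 70, 140, 280]. For each d | 280:
  d = 1: φ(1) · 𝟙(280/1) = 1 · 1 = 1
  d = 2: φ(2) · 𝟙(280/2) = 1 · 1 = 1
  d = 4: φ(4) · 𝟙(280/4) = 2 · 1 = 2
  d = 5: φ(5) · 𝟙(280/5) = 4 · 1 = 4
  d = 7: φ(7) · 𝟙(280/7) = 6 · 1 = 6
  d = 8: φ(8) · 𝟙(280/8) = 4 · 1 = 4
  d = 10: φ(10) · 𝟙(280/10) = 4 · 1 = 4
  d = 14: φ(14) · 𝟙(280/14) = 6 · 1 = 6
  d = 20: φ(20) · 𝟙(280/20) = 8 · 1 = 8
  d = 28: φ(28) · 𝟙(280/28) = 12 · 1 = 12
  d = 35: φ(35) · 𝟙(280/35) = 24 · 1 = 24
  d = 40: φ(40) · 𝟙(280/40) = 16 · 1 = 16
  d = 56: φ(56) · 𝟙(280/56) = 24 · 1 = 24
  d = 70: φ(70) · 𝟙(280/70) = 24 · 1 = 24
  d = 140: φ(140) · 𝟙(280/140) = 48 · 1 = 48
  d = 280: φ(280) · 𝟙(280/280) = 96 · 1 = 96
Summing: (φ * 𝟙)(280) = 1 + 1 + 2 + 4 + 6 + 4 + 4 + 6 + 8 + 12 + 24 + 16 + 24 + 24 + 48 + 96 = 280.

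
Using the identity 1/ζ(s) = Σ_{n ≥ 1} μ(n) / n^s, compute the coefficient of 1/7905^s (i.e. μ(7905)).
μ(7905) = 1

Factor n = 7905 = 3 · 5 · 17 · 31. μ(n) = 0 if any exponent ≥ 2 (not squarefree); otherwise μ(n) = (−1)^{ω(n)} where ω(n) is the number of distinct prime factors. Applying: μ(7905) = 1.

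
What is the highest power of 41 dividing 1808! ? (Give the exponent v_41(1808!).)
v_41(1808!) = 45

Legendre's formula: v_p(n!) = Σ_{k ≥ 1} ⌊n / p^k⌋. For p = 41, n = 1808, the terms are:
  ⌊1808/41^1⌋ = ⌊1808/41⌋ = 44
  ⌊1808/41^2⌋ = ⌊1808/1681⌋ = 1
(the next term ⌊1808/41^3⌋ = 0, terminating the sum). Summing: v_41(1808!) = 44 + 1 = 45.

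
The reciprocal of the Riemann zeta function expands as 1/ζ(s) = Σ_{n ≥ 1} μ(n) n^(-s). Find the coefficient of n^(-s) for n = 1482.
μ(1482) = 1

Factor n = 1482 = 2 · 3 · 13 · 19. μ(n) = 0 if any exponent ≥ 2 (not squarefree); otherwise μ(n) = (−1)^{ω(n)} where ω(n) is the number of distinct prime factors. Applying: μ(1482) = 1.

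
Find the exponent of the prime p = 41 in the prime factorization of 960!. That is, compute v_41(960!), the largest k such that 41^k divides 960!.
v_41(960!) = 23

Legendre's formula: v_p(n!) = Σ_{k ≥ 1} ⌊n / p^k⌋. For p = 41, n = 960, the terms are:
  ⌊960/41^1⌋ = ⌊960/41⌋ = 23
(the next term ⌊960/41^2⌋ = 0, terminating the sum). Summing: v_41(960!) = 23 = 23.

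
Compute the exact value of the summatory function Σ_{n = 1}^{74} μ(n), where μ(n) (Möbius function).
Σ_{n ≤ 74} μ(n) = -3

Compute μ(n) for each 1 ≤ n ≤ 74: μ(1) = 1, μ(2) = -1, μ(3) = -1, μ(4) = 0, μ(5) = -1, μ(6) = 1, μ(7) = -1, μ(8) = 0, μ(9) = 0, μ(10) = 1, μ(11) = -1, μ(12) = 0, μ(13) = -1, μ(14) = 1, μ(15) = 1, μ(16) = 0, μ(17) = -1, μ(18) = 0, μ(19) = -1, μ(20) = 0, μ(21) = 1, μ(22) = 1, μ(23) = -1, μ(24) = 0, μ(25) = 0, μ(26) = 1, μ(27) = 0, μ(28) = 0, μ(29) = -1, μ(30) = -1, μ(31) = -1, μ(32) = 0, μ(33) = 1, μ(34) = 1, μ(35) = 1, μ(36) = 0, μ(37) = -1, μ(38) = 1, μ(39) = 1, μ(40) = 0, μ(41) = -1, μ(42) = -1, μ(43) = -1, μ(44) = 0, μ(45) = 0, μ(46) = 1, μ(47) = -1, μ(48) = 0, μ(49) = 0, μ(50) = 0, μ(51) = 1, μ(52) = 0, μ(53) = -1, μ(54) = 0, μ(55) = 1, μ(56) = 0, μ(57) = 1, μ(58) = 1, μ(59) = -1, μ(60) = 0, μ(61) = -1, μ(62) = 1, μ(63) = 0, μ(64) = 0, μ(65) = 1, μ(66) = -1, μ(67) = -1, μ(68) = 0, μ(69) = 1, μ(70) = -1, μ(71) = -1, μ(72) = 0, μ(73) = -1, μ(74) = 1. Summing all 74 values: -3. (Mertens function M(x) = Σ_{n ≤ x} μ(n); on average M(x) should be small (PNT ⟺ M(x) = o(x)).)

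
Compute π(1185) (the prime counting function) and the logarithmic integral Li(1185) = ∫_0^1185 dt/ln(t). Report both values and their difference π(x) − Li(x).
π(1185) = 194;  Li(1185) ≈ 204.06;  π(x) − Li(x) ≈ -10.06.

Direct count of primes ≤ 1185 gives π(1185) = 194. Numerical evaluation of the logarithmic integral gives Li(1185) ≈ 204.06. The difference π(x) − Li(x) ≈ -10.06 is typically negative for small/moderate x (Li(x) overestimates), though Littlewood's theorem shows this sign changes infinitely often.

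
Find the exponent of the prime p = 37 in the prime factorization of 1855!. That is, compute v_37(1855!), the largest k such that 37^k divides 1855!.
v_37(1855!) = 51

Legendre's formula: v_p(n!) = Σ_{k ≥ 1} ⌊n / p^k⌋. For p = 37, n = 1855, the terms are:
  ⌊1855/37^1⌋ = ⌊1855/37⌋ = 50
  ⌊1855/37^2⌋ = ⌊1855/1369⌋ = 1
(the next term ⌊1855/37^3⌋ = 0, terminating the sum). Summing: v_37(1855!) = 50 + 1 = 51.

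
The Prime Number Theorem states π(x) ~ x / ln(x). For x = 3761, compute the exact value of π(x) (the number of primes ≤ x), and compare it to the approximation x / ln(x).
π(3761) = 523;  x/ln(x) ≈ 456.85;  relative error ≈ 12.65%.

Directly count primes up to 3761: π(3761) = 523. The PNT approximation gives 3761/ln(3761) ≈ 3761/8.23244 ≈ 456.85. Relative error (π(x) − x/ln(x)) / π(x) ≈ 12.65%; the approximation is known to undercount slightly (Li(x) is a better estimate).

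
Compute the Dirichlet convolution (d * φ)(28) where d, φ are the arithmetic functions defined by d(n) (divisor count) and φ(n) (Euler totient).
(d * φ)(28) = 56

Divisors of 28: [1, 2, 4, 7, 14, 28]. For each d | 28:
  d = 1: d(1) · φ(28/1) = 1 · 12 = 12
  d = 2: d(2) · φ(28/2) = 2 · 6 = 12
  d = 4: d(4) · φ(28/4) = 3 · 6 = 18
  d = 7: d(7) · φ(28/7) = 2 · 2 = 4
  d = 14: d(14) · φ(28/14) = 4 · 1 = 4
  d = 28: d(28) · φ(28/28) = 6 · 1 = 6
Summing: (d * φ)(28) = 12 + 12 + 18 + 4 + 4 + 6 = 56.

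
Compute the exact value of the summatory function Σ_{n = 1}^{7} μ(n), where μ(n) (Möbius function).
Σ_{n ≤ 7} μ(n) = -2

Compute μ(n) for each 1 ≤ n ≤ 7: μ(1) = 1, μ(2) = -1, μ(3) = -1, μ(4) = 0, μ(5) = -1, μ(6) = 1, μ(7) = -1. Summing all 7 values: -2. (Mertens function M(x) = Σ_{n ≤ x} μ(n); on average M(x) should be small (PNT ⟺ M(x) = o(x)).)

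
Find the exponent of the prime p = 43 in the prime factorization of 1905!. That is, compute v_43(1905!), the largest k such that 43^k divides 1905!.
v_43(1905!) = 45

Legendre's formula: v_p(n!) = Σ_{k ≥ 1} ⌊n / p^k⌋. For p = 43, n = 1905, the terms are:
  ⌊1905/43^1⌋ = ⌊1905/43⌋ = 44
  ⌊1905/43^2⌋ = ⌊1905/1849⌋ = 1
(the next term ⌊1905/43^3⌋ = 0, terminating the sum). Summing: v_43(1905!) = 44 + 1 = 45.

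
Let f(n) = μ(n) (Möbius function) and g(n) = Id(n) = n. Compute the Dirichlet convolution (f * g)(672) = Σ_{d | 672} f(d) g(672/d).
(μ * Id)(672) = 192

Divisors of 672: [1, 2, 3, 4, 6, 7, 8, 12, 14, 16, 21, 24, 28, 32, 42, 48, 56, 84, 96, 112, 168, 224, 336, 672]. For each d | 672:
  d = 1: μ(1) · Id(672/1) = 1 · 672 = 672
  d = 2: μ(2) · Id(672/2) = -1 · 336 = -336
  d = 3: μ(3) · Id(672/3) = -1 · 224 = -224
  d = 4: μ(4) · Id(672/4) = 0 · 168 = 0
  d = 6: μ(6) · Id(672/6) = 1 · 112 = 112
  d = 7: μ(7) · Id(672/7) = -1 · 96 = -96
  d = 8: μ(8) · Id(672/8) = 0 · 84 = 0
  d = 12: μ(12) · Id(672/12) = 0 · 56 = 0
  d = 14: μ(14) · Id(672/14) = 1 · 48 = 48
  d = 16: μ(16) · Id(672/16) = 0 · 42 = 0
  d = 21: μ(21) · Id(672/21) = 1 · 32 = 32
  d = 24: μ(24) · Id(672/24) = 0 · 28 = 0
  d = 28: μ(28) · Id(672/28) = 0 · 24 = 0
  d = 32: μ(32) · Id(672/32) = 0 · 21 = 0
  d = 42: μ(42) · Id(672/42) = -1 · 16 = -16
  d = 48: μ(48) · Id(672/48) = 0 · 14 = 0
  d = 56: μ(56) · Id(672/56) = 0 · 12 = 0
  d = 84: μ(84) · Id(672/84) = 0 · 8 = 0
  d = 96: μ(96) · Id(672/96) = 0 · 7 = 0
  d = 112: μ(112) · Id(672/112) = 0 · 6 = 0
  d = 168: μ(168) · Id(672/168) = 0 · 4 = 0
  d = 224: μ(224) · Id(672/224) = 0 · 3 = 0
  d = 336: μ(336) · Id(672/336) = 0 · 2 = 0
  d = 672: μ(672) · Id(672/672) = 0 · 1 = 0
Summing: (μ * Id)(672) = 672 + -336 + -224 + 0 + 112 + -96 + 0 + 0 + 48 + 0 + 32 + 0 + 0 + 0 + -16 + 0 + 0 + 0 + 0 + 0 + 0 + 0 + 0 + 0 = 192.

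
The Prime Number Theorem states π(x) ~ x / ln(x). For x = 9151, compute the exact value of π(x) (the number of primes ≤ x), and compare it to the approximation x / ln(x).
π(9151) = 1134;  x/ln(x) ≈ 1003.22;  relative error ≈ 11.53%.

Directly count primes up to 9151: π(9151) = 1134. The PNT approximation gives 9151/ln(9151) ≈ 9151/9.12162 ≈ 1003.22. Relative error (π(x) − x/ln(x)) / π(x) ≈ 11.53%; the approximation is known to undercount slightly (Li(x) is a better estimate).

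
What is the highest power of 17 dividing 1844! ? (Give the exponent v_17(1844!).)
v_17(1844!) = 114

Legendre's formula: v_p(n!) = Σ_{k ≥ 1} ⌊n / p^k⌋. For p = 17, n = 1844, the terms are:
  ⌊1844/17^1⌋ = ⌊1844/17⌋ = 108
  ⌊1844/17^2⌋ = ⌊1844/289⌋ = 6
(the next term ⌊1844/17^3⌋ = 0, terminating the sum). Summing: v_17(1844!) = 108 + 6 = 114.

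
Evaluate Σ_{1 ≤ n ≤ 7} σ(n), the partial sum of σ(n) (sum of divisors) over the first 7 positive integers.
Σ_{n ≤ 7} σ(n) = 41

Compute σ(n) for each 1 ≤ n ≤ 7: σ(1) = 1, σ(2) = 3, σ(3) = 4, σ(4) = 7, σ(5) = 6, σ(6) = 12, σ(7) = 8. Summing all 7 values: 41. (Average order: Σ_{n ≤ x} σ(n) ~ (π²/12) x². For x = 7, (π²/12)·7² ≈ 40.30.)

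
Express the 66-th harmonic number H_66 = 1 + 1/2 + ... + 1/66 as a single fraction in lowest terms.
H_66 = 209060999005535159677640233/43787662374178602500420800

Direct summation: H_66 = 1 + 1/2 + ... + 1/66. The least common denominator is lcm(1, ..., 66) = 1182266884102822267511361600; over this denominator the numerator is 1182266884102822267511361600 + 591133442051411133755680800 + 394088961367607422503787200 + 295566721025705566877840400 + 236453376820564453502272320 + 197044480683803711251893600 + 168895269157546038215908800 + 147783360512852783438920200 + 131362987122535807501262400 + 118226688410282226751136160 + 107478807645711115228305600 + 98522240341901855625946800 + 90943606469447866731643200 + 84447634578773019107954400 + 78817792273521484500757440 + 73891680256426391719460100 + 69545110829577780441844800 + 65681493561267903750631200 + 62224572847516961447966400 + 59113344205141113375568080 + 56298423052515346071969600 + 53739403822855557614152800 + 51402908004470533370059200 + 49261120170950927812973400 + 47290675364112890700454464 + 45471803234723933365821600 + 43787662374178602500420800 + 42223817289386509553977200 + 40767823589752491983150400 + 39408896136760742250378720 + 38137641422671686048753600 + 36945840128213195859730050 + 35826269215237038409435200 + 34772555414788890220922400 + 33779053831509207643181760 + 32840746780633951875315600 + 31953159029806007230036800 + 31112286423758480723983200 + 30314535489815955577214400 + 29556672102570556687784040 + 28835777661044445549057600 + 28149211526257673035984800 + 27494578700065634128171200 + 26869701911427778807076400 + 26272597424507161500252480 + 25701454002235266685029600 + 25154614555379197181092800 + 24630560085475463906486700 + 24127895593935148316558400 + 23645337682056445350227232 + 23181703609859260147281600 + 22735901617361966682910800 + 22306922341562684292667200 + 21893831187089301250210400 + 21495761529142223045661120 + 21111908644693254776988600 + 20741524282505653815988800 + 20383911794876245991575200 + 20038421764454614703582400 + 19704448068380371125189360 + 19381424329554463401825600 + 19068820711335843024376800 + 18766141017505115357323200 + 18472920064106597929865025 + 18188721293889573346328640 + 17913134607618519204717600 = 5644646973149449311296286291, so H_66 = 5644646973149449311296286291/1182266884102822267511361600; reducing by gcd(5644646973149449311296286291, 1182266884102822267511361600) = 27 gives 209060999005535159677640233/43787662374178602500420800 ≈ 4.77443. (The PNT-adjacent estimate ln(66) + γ ≈ 4.76687 matches within O(1/n).)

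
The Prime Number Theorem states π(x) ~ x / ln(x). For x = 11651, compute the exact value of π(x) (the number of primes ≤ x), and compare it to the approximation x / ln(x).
π(11651) = 1399;  x/ln(x) ≈ 1244.35;  relative error ≈ 11.05%.

Directly count primes up to 11651: π(11651) = 1399. The PNT approximation gives 11651/ln(11651) ≈ 11651/9.36315 ≈ 1244.35. Relative error (π(x) − x/ln(x)) / π(x) ≈ 11.05%; the approximation is known to undercount slightly (Li(x) is a better estimate).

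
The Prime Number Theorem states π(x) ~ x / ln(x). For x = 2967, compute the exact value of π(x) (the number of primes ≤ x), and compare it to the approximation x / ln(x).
π(2967) = 427;  x/ln(x) ≈ 371.09;  relative error ≈ 13.09%.

Directly count primes up to 2967: π(2967) = 427. The PNT approximation gives 2967/ln(2967) ≈ 2967/7.99531 ≈ 371.09. Relative error (π(x) − x/ln(x)) / π(x) ≈ 13.09%; the approximation is known to undercount slightly (Li(x) is a better estimate).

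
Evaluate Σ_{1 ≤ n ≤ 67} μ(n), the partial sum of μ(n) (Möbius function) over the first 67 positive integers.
Σ_{n ≤ 67} μ(n) = -2

Compute μ(n) for each 1 ≤ n ≤ 67: μ(1) = 1, μ(2) = -1, μ(3) = -1, μ(4) = 0, μ(5) = -1, μ(6) = 1, μ(7) = -1, μ(8) = 0, μ(9) = 0, μ(10) = 1, μ(11) = -1, μ(12) = 0, μ(13) = -1, μ(14) = 1, μ(15) = 1, μ(16) = 0, μ(17) = -1, μ(18) = 0, μ(19) = -1, μ(20) = 0, μ(21) = 1, μ(22) = 1, μ(23) = -1, μ(24) = 0, μ(25) = 0, μ(26) = 1, μ(27) = 0, μ(28) = 0, μ(29) = -1, μ(30) = -1, μ(31) = -1, μ(32) = 0, μ(33) = 1, μ(34) = 1, μ(35) = 1, μ(36) = 0, μ(37) = -1, μ(38) = 1, μ(39) = 1, μ(40) = 0, μ(41) = -1, μ(42) = -1, μ(43) = -1, μ(44) = 0, μ(45) = 0, μ(46) = 1, μ(47) = -1, μ(48) = 0, μ(49) = 0, μ(50) = 0, μ(51) = 1, μ(52) = 0, μ(53) = -1, μ(54) = 0, μ(55) = 1, μ(56) = 0, μ(57) = 1, μ(58) = 1, μ(59) = -1, μ(60) = 0, μ(61) = -1, μ(62) = 1, μ(63) = 0, μ(64) = 0, μ(65) = 1, μ(66) = -1, μ(67) = -1. Summing all 67 values: -2. (Mertens function M(x) = Σ_{n ≤ x} μ(n); on average M(x) should be small (PNT ⟺ M(x) = o(x)).)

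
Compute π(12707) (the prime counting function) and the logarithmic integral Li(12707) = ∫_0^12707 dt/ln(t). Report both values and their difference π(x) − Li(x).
π(12707) = 1517;  Li(12707) ≈ 1536.14;  π(x) − Li(x) ≈ -19.14.

Direct count of primes ≤ 12707 gives π(12707) = 1517. Numerical evaluation of the logarithmic integral gives Li(12707) ≈ 1536.14. The difference π(x) − Li(x) ≈ -19.14 is typically negative for small/moderate x (Li(x) overestimates), though Littlewood's theorem shows this sign changes infinitely often.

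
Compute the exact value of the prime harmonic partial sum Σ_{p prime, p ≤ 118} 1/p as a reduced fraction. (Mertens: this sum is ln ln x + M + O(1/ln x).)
Σ 1/p = 58472171373748331322981543916880425472323867753/31610054640417607788145206291543662493274686990

π(118) = 30, so the primes ≤ 118 are [2, 3, 5, 7, 11, 13, 17, 19, 23, 29, 31, 37, 41, 43, 47, 53, 59, 61, 67, 71, 73, 79, 83, 89, 97, 101, 103, 107, 109, 113]. Summing 1/p over these primes: 58472171373748331322981543916880425472323867753/31610054640417607788145206291543662493274686990 ≈ 1.8498. Mertens estimate ln ln(118) + 0.2615 ≈ 1.8240.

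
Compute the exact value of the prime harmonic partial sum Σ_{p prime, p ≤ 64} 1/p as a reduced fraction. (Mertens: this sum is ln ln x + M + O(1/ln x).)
Σ 1/p = 201015517717077830328949/117288381359406970983270

π(64) = 18, so the primes ≤ 64 are [2, 3, 5, 7, 11, 13, 17, 19, 23, 29, 31, 37, 41, 43, 47, 53, 59, 61]. Summing 1/p over these primes: 201015517717077830328949/117288381359406970983270 ≈ 1.7139. Mertens estimate ln ln(64) + 0.2615 ≈ 1.6867.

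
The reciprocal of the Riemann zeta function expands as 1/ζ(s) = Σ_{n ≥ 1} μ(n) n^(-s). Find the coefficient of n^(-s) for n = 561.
μ(561) = -1

Factor n = 561 = 3 · 11 · 17. μ(n) = 0 if any exponent ≥ 2 (not squarefree); otherwise μ(n) = (−1)^{ω(n)} where ω(n) is the number of distinct prime factors. Applying: μ(561) = -1.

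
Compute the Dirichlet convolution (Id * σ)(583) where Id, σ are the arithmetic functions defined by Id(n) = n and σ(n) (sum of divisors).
(Id * σ)(583) = 2461

Divisors of 583: [1, 11, 53, 583]. For each d | 583:
  d = 1: Id(1) · σ(583/1) = 1 · 648 = 648
  d = 11: Id(11) · σ(583/11) = 11 · 54 = 594
  d = 53: Id(53) · σ(583/53) = 53 · 12 = 636
  d = 583: Id(583) · σ(583/583) = 583 · 1 = 583
Summing: (Id * σ)(583) = 648 + 594 + 636 + 583 = 2461.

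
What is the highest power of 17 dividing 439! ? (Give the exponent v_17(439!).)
v_17(439!) = 26

Legendre's formula: v_p(n!) = Σ_{k ≥ 1} ⌊n / p^k⌋. For p = 17, n = 439, the terms are:
  ⌊439/17^1⌋ = ⌊439/17⌋ = 25
  ⌊439/17^2⌋ = ⌊439/289⌋ = 1
(the next term ⌊439/17^3⌋ = 0, terminating the sum). Summing: v_17(439!) = 25 + 1 = 26.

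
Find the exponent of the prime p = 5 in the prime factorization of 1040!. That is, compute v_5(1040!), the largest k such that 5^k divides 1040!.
v_5(1040!) = 258

Legendre's formula: v_p(n!) = Σ_{k ≥ 1} ⌊n / p^k⌋. For p = 5, n = 1040, the terms are:
  ⌊1040/5^1⌋ = ⌊1040/5⌋ = 208
  ⌊1040/5^2⌋ = ⌊1040/25⌋ = 41
  ⌊1040/5^3⌋ = ⌊1040/125⌋ = 8
  ⌊1040/5^4⌋ = ⌊1040/625⌋ = 1
(the next term ⌊1040/5^5⌋ = 0, terminating the sum). Summing: v_5(1040!) = 208 + 41 + 8 + 1 = 258.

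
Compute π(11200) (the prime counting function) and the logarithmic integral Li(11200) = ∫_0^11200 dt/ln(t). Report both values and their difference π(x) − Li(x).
π(11200) = 1356;  Li(11200) ≈ 1375.62;  π(x) − Li(x) ≈ -19.62.

Direct count of primes ≤ 11200 gives π(11200) = 1356. Numerical evaluation of the logarithmic integral gives Li(11200) ≈ 1375.62. The difference π(x) − Li(x) ≈ -19.62 is typically negative for small/moderate x (Li(x) overestimates), though Littlewood's theorem shows this sign changes infinitely often.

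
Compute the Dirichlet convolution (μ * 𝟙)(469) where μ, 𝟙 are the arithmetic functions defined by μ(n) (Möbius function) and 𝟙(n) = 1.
(μ * 𝟙)(469) = 0

Divisors of 469: [1, 7, 67, 469]. For each d | 469:
  d = 1: μ(1) · 𝟙(469/1) = 1 · 1 = 1
  d = 7: μ(7) · 𝟙(469/7) = -1 · 1 = -1
  d = 67: μ(67) · 𝟙(469/67) = -1 · 1 = -1
  d = 469: μ(469) · 𝟙(469/469) = 1 · 1 = 1
Summing: (μ * 𝟙)(469) = 1 + -1 + -1 + 1 = 0.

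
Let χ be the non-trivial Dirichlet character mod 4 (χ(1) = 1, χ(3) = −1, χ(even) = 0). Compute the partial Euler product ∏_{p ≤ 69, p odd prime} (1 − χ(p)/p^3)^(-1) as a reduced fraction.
∏ = 497044101252700953274063170881740849527845657594881/512972994773739111227016105418519405174088647311360

The odd primes p ≤ 69 are [3, 5, 7, 11, 13, 17, 19, 23, 29, 31, 37, 41, 43, 47, 53, 59, 61, 67]. For each, χ(p) = 1 if p ≡ 1 mod 4, χ(p) = −1 if p ≡ 3 mod 4. Taking (1 − χ(p)/p^3)^(-1) = p^3/(p^3 − χ(p)): (1 − (-1)/3^3)^(-1) · (1 − (1)/5^3)^(-1) · (1 − (-1)/7^3)^(-1) · (1 − (-1)/11^3)^(-1) · (1 − (1)/13^3)^(-1) · (1 − (1)/17^3)^(-1) · (1 − (-1)/19^3)^(-1) · (1 − (-1)/23^3)^(-1) · (1 − (1)/29^3)^(-1) · (1 − (-1)/31^3)^(-1) · (1 − (1)/37^3)^(-1) · (1 − (1)/41^3)^(-1) · (1 − (-1)/43^3)^(-1) · (1 − (-1)/47^3)^(-1) · (1 − (1)/53^3)^(-1) · (1 − (-1)/59^3)^(-1) · (1 − (1)/61^3)^(-1) · (1 − (-1)/67^3)^(-1) = 497044101252700953274063170881740849527845657594881/512972994773739111227016105418519405174088647311360.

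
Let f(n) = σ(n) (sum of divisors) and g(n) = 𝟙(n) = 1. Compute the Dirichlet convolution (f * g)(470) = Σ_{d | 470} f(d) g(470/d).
(σ * 𝟙)(470) = 1372

Divisors of 470: [1, 2, 5, 10, 47, 94, 235, 470]. For each d | 470:
  d = 1: σ(1) · 𝟙(470/1) = 1 · 1 = 1
  d = 2: σ(2) · 𝟙(470/2) = 3 · 1 = 3
  d = 5: σ(5) · 𝟙(470/5) = 6 · 1 = 6
  d = 10: σ(10) · 𝟙(470/10) = 18 · 1 = 18
  d = 47: σ(47) · 𝟙(470/47) = 48 · 1 = 48
  d = 94: σ(94) · 𝟙(470/94) = 144 · 1 = 144
  d = 235: σ(235) · 𝟙(470/235) = 288 · 1 = 288
  d = 470: σ(470) · 𝟙(470/470) = 864 · 1 = 864
Summing: (σ * 𝟙)(470) = 1 + 3 + 6 + 18 + 48 + 144 + 288 + 864 = 1372.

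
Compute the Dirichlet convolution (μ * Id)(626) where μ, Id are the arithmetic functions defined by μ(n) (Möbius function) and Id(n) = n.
(μ * Id)(626) = 312

Divisors of 626: [1, 2, 313, 626]. For each d | 626:
  d = 1: μ(1) · Id(626/1) = 1 · 626 = 626
  d = 2: μ(2) · Id(626/2) = -1 · 313 = -313
  d = 313: μ(313) · Id(626/313) = -1 · 2 = -2
  d = 626: μ(626) · Id(626/626) = 1 · 1 = 1
Summing: (μ * Id)(626) = 626 + -313 + -2 + 1 = 312.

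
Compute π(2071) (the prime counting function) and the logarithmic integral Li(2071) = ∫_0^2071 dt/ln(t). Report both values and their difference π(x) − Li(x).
π(2071) = 312;  Li(2071) ≈ 324.13;  π(x) − Li(x) ≈ -12.13.

Direct count of primes ≤ 2071 gives π(2071) = 312. Numerical evaluation of the logarithmic integral gives Li(2071) ≈ 324.13. The difference π(x) − Li(x) ≈ -12.13 is typically negative for small/moderate x (Li(x) overestimates), though Littlewood's theorem shows this sign changes infinitely often.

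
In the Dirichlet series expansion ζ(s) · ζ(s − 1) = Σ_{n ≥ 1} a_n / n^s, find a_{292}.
σ(292) = 518

In the product (Σ m^0/m^s)(Σ k / k^s) = Σ (Σ_{d | n} d) / n^s, the coefficient of 1/n^s is σ(n) = Σ_{d | n} d. For n = 292, divisors are [1, 2, 4, 73, 146, 292]; summing: σ(292) = 518.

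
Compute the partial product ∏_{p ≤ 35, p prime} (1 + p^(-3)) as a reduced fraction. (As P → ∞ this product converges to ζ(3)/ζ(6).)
∏ = 123276368443014873612288/104343309932640260237195

The primes p ≤ 35 are [2, 3, 5, 7, 11, 13, 17, 19, 23, 29, 31]. For each, (1 + 1/p^3) = (p^3 + 1)/p^3. Multiplying these fractions over p ∈ [2, 3, 5, 7, 11, 13, 17, 19, 23, 29, 31] gives 123276368443014873612288/104343309932640260237195. (In the limit P → ∞ this tends to ζ(3)/ζ(6).)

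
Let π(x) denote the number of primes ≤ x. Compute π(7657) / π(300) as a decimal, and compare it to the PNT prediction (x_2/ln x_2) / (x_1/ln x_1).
π(7657)/π(300) = 971/62 ≈ 15.6613;  PNT prediction ≈ 16.2779.

π(300) = 62 and π(7657) = 971, so π(7657)/π(300) ≈ 15.6613. The PNT-predicted ratio is (7657/ln(7657)) / (300/ln(300)) ≈ 16.2779. The two agree to within a few percent, as expected.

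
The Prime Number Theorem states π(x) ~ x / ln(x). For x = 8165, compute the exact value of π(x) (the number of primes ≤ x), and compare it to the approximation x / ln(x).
π(8165) = 1024;  x/ln(x) ≈ 906.46;  relative error ≈ 11.48%.

Directly count primes up to 8165: π(8165) = 1024. The PNT approximation gives 8165/ln(8165) ≈ 8165/9.00761 ≈ 906.46. Relative error (π(x) − x/ln(x)) / π(x) ≈ 11.48%; the approximation is known to undercount slightly (Li(x) is a better estimate).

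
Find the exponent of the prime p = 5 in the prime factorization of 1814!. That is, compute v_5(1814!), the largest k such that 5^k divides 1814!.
v_5(1814!) = 450

Legendre's formula: v_p(n!) = Σ_{k ≥ 1} ⌊n / p^k⌋. For p = 5, n = 1814, the terms are:
  ⌊1814/5^1⌋ = ⌊1814/5⌋ = 362
  ⌊1814/5^2⌋ = ⌊1814/25⌋ = 72
  ⌊1814/5^3⌋ = ⌊1814/125⌋ = 14
  ⌊1814/5^4⌋ = ⌊1814/625⌋ = 2
(the next term ⌊1814/5^5⌋ = 0, terminating the sum). Summing: v_5(1814!) = 362 + 72 + 14 + 2 = 450.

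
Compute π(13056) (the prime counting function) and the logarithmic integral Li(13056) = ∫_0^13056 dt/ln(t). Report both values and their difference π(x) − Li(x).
π(13056) = 1555;  Li(13056) ≈ 1573.02;  π(x) − Li(x) ≈ -18.02.

Direct count of primes ≤ 13056 gives π(13056) = 1555. Numerical evaluation of the logarithmic integral gives Li(13056) ≈ 1573.02. The difference π(x) − Li(x) ≈ -18.02 is typically negative for small/moderate x (Li(x) overestimates), though Littlewood's theorem shows this sign changes infinitely often.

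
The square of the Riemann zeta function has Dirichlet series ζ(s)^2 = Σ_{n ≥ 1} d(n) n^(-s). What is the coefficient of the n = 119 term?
d(119) = 4

ζ(s)^2 = (Σ 1/m^s)(Σ 1/k^s). The coefficient of 1/n^s in the product is the number of ordered pairs (m, k) with mk = n, which equals d(n). For n = 119, divisors are [1, 7, 17, 119], so d(119) = 4.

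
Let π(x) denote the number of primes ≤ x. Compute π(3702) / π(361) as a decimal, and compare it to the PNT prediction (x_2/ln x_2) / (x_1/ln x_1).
π(3702)/π(361) = 517/72 ≈ 7.1806;  PNT prediction ≈ 7.3497.

π(361) = 72 and π(3702) = 517, so π(3702)/π(361) ≈ 7.1806. The PNT-predicted ratio is (3702/ln(3702)) / (361/ln(361)) ≈ 7.3497. The two agree to within a few percent, as expected.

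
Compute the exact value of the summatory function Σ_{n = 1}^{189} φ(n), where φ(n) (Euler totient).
Σ_{n ≤ 189} φ(n) = 10904

Compute φ(n) for each 1 ≤ n ≤ 189: φ(1) = 1, φ(2) = 1, φ(3) = 2, φ(4) = 2, φ(5) = 4, φ(6) = 2, φ(7) = 6, φ(8) = 4, φ(9) = 6, φ(10) = 4, φ(11) = 10, φ(12) = 4, φ(13) = 12, φ(14) = 6, φ(15) = 8, φ(16) = 8, φ(17) = 16, φ(18) = 6, φ(19) = 18, φ(20) = 8, φ(21) = 12, φ(22) = 10, φ(23) = 22, φ(24) = 8, φ(25) = 20, φ(26) = 12, φ(27) = 18, φ(28) = 12, φ(29) = 28, φ(30) = 8, φ(31) = 30, φ(32) = 16, φ(33) = 20, φ(34) = 16, φ(35) = 24, φ(36) = 12, φ(37) = 36, φ(38) = 18, φ(39) = 24, φ(40) = 16, φ(41) = 40, φ(42) = 12, φ(43) = 42, φ(44) = 20, φ(45) = 24, φ(46) = 22, φ(47) = 46, φ(48) = 16, φ(49) = 42, φ(50) = 20, φ(51) = 32, φ(52) = 24, φ(53) = 52, φ(54) = 18, φ(55) = 40, φ(56) = 24, φ(57) = 36, φ(58) = 28, φ(59) = 58, φ(60) = 16, φ(61) = 60, φ(62) = 30, φ(63) = 36, φ(64) = 32, φ(65) = 48, φ(66) = 20, φ(67) = 66, φ(68) = 32, φ(69) = 44, φ(70) = 24, φ(71) = 70, φ(72) = 24, φ(73) = 72, φ(74) = 36, φ(75) = 40, φ(76) = 36, φ(77) = 60, φ(78) = 24, φ(79) = 78, φ(80) = 32, φ(81) = 54, φ(82) = 40, φ(83) = 82, φ(84) = 24, φ(85) = 64, φ(86) = 42, φ(87) = 56, φ(88) = 40, φ(89) = 88, φ(90) = 24, φ(91) = 72, φ(92) = 44, φ(93) = 60, φ(94) = 46, φ(95) = 72, φ(96) = 32, φ(97) = 96, φ(98) = 42, φ(99) = 60, φ(100) = 40, φ(101) = 100, φ(102) = 32, φ(103) = 102, φ(104) = 48, φ(105) = 48, φ(106) = 52, φ(107) = 106, φ(108) = 36, φ(109) = 108, φ(110) = 40, φ(111) = 72, φ(112) = 48, φ(113) = 112, φ(114) = 36, φ(115) = 88, φ(116) = 56, φ(117) = 72, φ(118) = 58, φ(119) = 96, φ(120) = 32, φ(121) = 110, φ(122) = 60, φ(123) = 80, φ(124) = 60, φ(125) = 100, φ(126) = 36, φ(127) = 126, φ(128) = 64, φ(129) = 84, φ(130) = 48, φ(131) = 130, φ(132) = 40, φ(133) = 108, φ(134) = 66, φ(135) = 72, φ(136) = 64, φ(137) = 136, φ(138) = 44, φ(139) = 138, φ(140) = 48, φ(141) = 92, φ(142) = 70, φ(143) = 120, φ(144) = 48, φ(145) = 112, φ(146) = 72, φ(147) = 84, φ(148) = 72, φ(149) = 148, φ(150) = 40, φ(151) = 150, φ(152) = 72, φ(153) = 96, φ(154) = 60, φ(155) = 120, φ(156) = 48, φ(157) = 156, φ(158) = 78, φ(159) = 104, φ(160) = 64, φ(161) = 132, φ(162) = 54, φ(163) = 162, φ(164) = 80, φ(165) = 80, φ(166) = 82, φ(167) = 166, φ(168) = 48, φ(169) = 156, φ(170) = 64, φ(171) = 108, φ(172) = 84, φ(173) = 172, φ(174) = 56, φ(175) = 120, φ(176) = 80, φ(177) = 116, φ(178) = 88, φ(179) = 178, φ(180) = 48, φ(181) = 180, φ(182) = 72, φ(183) = 120, φ(184) = 88, φ(185) = 144, φ(186) = 60, φ(187) = 160, φ(188) = 92, φ(189) = 108. Summing all 189 values: 10904. (Average order: Σ_{n ≤ x} φ(n) ~ (3/π²) x². For x = 189, (3/π²)·189² ≈ 10857.88.)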